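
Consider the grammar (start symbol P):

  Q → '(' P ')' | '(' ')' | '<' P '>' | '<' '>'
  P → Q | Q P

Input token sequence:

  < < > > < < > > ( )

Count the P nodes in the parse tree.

[P [Q < [P [Q < >]] >] [P [Q < [P [Q < >]] >] [P [Q ( )]]]]

5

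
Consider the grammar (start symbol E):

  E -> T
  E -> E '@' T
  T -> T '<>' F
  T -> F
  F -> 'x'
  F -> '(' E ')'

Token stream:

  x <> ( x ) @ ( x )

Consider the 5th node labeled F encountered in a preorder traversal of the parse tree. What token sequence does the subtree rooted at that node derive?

x

[E [E [T [T [F x]] <> [F ( [E [T [F x]]] )]]] @ [T [F ( [E [T [F x]]] )]]]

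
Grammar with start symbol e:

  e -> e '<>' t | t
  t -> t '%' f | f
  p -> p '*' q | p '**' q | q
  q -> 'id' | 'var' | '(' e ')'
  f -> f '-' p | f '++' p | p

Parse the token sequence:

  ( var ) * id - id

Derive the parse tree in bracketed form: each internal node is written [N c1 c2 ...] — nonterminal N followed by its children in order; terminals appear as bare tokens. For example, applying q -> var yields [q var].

[e [t [f [f [p [p [q ( [e [t [f [p [q var]]]]] )]] * [q id]]] - [p [q id]]]]]

e
t
f
f - p
p - p
p * q - p
q * q - p
( e ) * q - p
( t ) * q - p
( f ) * q - p
( p ) * q - p
( q ) * q - p
( var ) * q - p
( var ) * id - p
( var ) * id - q
( var ) * id - id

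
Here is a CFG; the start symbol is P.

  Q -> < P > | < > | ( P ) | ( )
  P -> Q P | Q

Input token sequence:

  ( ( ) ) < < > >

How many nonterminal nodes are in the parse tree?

[P [Q ( [P [Q ( )]] )] [P [Q < [P [Q < >]] >]]]

8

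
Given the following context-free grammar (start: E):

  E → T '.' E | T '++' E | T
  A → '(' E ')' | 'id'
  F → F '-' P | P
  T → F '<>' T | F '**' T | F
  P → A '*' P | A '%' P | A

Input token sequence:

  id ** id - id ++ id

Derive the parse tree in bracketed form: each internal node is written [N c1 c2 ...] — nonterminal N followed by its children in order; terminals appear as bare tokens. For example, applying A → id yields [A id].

[E [T [F [P [A id]]] ** [T [F [F [P [A id]]] - [P [A id]]]]] ++ [E [T [F [P [A id]]]]]]

E
T ++ E
F ** T ++ E
P ** T ++ E
A ** T ++ E
id ** T ++ E
id ** F ++ E
id ** F - P ++ E
id ** P - P ++ E
id ** A - P ++ E
id ** id - P ++ E
id ** id - A ++ E
id ** id - id ++ E
id ** id - id ++ T
id ** id - id ++ F
id ** id - id ++ P
id ** id - id ++ A
id ** id - id ++ id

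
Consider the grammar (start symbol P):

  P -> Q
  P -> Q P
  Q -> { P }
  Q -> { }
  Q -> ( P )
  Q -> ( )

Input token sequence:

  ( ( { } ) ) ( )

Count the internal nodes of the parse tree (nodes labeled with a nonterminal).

8

[P [Q ( [P [Q ( [P [Q { }]] )]] )] [P [Q ( )]]]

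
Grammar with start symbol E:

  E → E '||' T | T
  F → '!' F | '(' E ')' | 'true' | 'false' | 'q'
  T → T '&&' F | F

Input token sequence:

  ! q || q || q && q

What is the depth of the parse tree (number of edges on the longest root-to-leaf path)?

6

[E [E [E [T [F ! [F q]]]] || [T [F q]]] || [T [T [F q]] && [F q]]]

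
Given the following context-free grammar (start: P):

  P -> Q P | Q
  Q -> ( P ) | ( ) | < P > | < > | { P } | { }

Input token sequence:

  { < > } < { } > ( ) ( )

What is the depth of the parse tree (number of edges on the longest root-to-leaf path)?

5

[P [Q { [P [Q < >]] }] [P [Q < [P [Q { }]] >] [P [Q ( )] [P [Q ( )]]]]]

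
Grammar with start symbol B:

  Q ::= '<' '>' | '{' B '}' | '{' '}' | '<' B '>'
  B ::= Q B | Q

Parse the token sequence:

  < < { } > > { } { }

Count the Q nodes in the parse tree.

5

[B [Q < [B [Q < [B [Q { }]] >]] >] [B [Q { }] [B [Q { }]]]]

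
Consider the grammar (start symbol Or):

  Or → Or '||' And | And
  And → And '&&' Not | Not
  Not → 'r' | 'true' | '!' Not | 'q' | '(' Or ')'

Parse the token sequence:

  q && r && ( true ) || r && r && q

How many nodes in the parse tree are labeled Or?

3

[Or [Or [And [And [And [Not q]] && [Not r]] && [Not ( [Or [And [Not true]]] )]]] || [And [And [And [Not r]] && [Not r]] && [Not q]]]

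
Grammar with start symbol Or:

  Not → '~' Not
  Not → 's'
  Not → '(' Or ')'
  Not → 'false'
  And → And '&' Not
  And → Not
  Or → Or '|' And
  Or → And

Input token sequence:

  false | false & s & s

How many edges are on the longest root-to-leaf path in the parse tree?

5

[Or [Or [And [Not false]]] | [And [And [And [Not false]] & [Not s]] & [Not s]]]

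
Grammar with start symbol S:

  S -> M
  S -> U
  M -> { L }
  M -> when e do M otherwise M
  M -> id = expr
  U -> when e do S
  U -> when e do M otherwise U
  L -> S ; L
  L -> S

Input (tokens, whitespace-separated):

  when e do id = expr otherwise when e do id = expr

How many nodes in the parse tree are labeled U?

[S [U when e do [M id = expr] otherwise [U when e do [S [M id = expr]]]]]

2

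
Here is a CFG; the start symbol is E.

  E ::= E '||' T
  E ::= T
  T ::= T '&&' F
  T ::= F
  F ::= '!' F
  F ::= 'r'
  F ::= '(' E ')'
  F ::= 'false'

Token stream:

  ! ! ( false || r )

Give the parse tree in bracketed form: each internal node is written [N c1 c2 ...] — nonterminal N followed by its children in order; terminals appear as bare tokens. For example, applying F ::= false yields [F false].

E
T
F
! F
! ! F
! ! ( E )
! ! ( E || T )
! ! ( T || T )
! ! ( F || T )
! ! ( false || T )
! ! ( false || F )
! ! ( false || r )

[E [T [F ! [F ! [F ( [E [E [T [F false]]] || [T [F r]]] )]]]]]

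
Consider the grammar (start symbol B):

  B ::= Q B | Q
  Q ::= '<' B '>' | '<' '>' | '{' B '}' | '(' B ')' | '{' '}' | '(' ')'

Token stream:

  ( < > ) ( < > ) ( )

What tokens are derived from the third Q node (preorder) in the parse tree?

( < > )

[B [Q ( [B [Q < >]] )] [B [Q ( [B [Q < >]] )] [B [Q ( )]]]]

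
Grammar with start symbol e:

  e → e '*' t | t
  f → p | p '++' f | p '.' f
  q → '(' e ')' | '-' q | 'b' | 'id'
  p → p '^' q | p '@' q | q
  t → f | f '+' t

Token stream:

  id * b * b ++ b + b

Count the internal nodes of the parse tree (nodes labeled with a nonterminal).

22

[e [e [e [t [f [p [q id]]]]] * [t [f [p [q b]]]]] * [t [f [p [q b]] ++ [f [p [q b]]]] + [t [f [p [q b]]]]]]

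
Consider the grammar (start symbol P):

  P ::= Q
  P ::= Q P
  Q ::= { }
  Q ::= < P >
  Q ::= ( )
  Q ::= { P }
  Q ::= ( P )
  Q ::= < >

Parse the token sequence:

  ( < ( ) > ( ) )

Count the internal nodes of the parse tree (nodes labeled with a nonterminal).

[P [Q ( [P [Q < [P [Q ( )]] >] [P [Q ( )]]] )]]

8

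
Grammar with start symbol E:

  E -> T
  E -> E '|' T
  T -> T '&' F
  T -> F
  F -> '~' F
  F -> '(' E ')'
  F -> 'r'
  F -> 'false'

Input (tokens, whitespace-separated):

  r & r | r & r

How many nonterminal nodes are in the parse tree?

10

[E [E [T [T [F r]] & [F r]]] | [T [T [F r]] & [F r]]]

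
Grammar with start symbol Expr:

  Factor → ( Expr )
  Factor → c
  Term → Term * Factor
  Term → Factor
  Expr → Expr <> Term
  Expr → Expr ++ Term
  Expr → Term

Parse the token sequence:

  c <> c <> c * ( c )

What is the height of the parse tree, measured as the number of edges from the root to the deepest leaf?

6

[Expr [Expr [Expr [Term [Factor c]]] <> [Term [Factor c]]] <> [Term [Term [Factor c]] * [Factor ( [Expr [Term [Factor c]]] )]]]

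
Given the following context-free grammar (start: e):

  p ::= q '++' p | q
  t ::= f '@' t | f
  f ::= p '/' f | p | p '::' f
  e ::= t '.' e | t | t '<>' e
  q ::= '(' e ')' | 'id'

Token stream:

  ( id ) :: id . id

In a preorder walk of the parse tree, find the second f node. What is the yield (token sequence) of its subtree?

id

[e [t [f [p [q ( [e [t [f [p [q id]]]]] )]] :: [f [p [q id]]]]] . [e [t [f [p [q id]]]]]]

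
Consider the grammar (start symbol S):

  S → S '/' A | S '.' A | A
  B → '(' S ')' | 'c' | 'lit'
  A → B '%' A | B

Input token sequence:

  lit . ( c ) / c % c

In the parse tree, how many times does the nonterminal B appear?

[S [S [S [A [B lit]]] . [A [B ( [S [A [B c]]] )]]] / [A [B c] % [A [B c]]]]

5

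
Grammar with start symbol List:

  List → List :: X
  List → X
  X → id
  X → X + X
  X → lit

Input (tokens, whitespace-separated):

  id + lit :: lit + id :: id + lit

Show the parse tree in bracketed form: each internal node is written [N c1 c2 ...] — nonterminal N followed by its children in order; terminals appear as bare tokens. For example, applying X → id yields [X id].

List
List :: X
List :: X :: X
X :: X :: X
X + X :: X :: X
id + X :: X :: X
id + lit :: X :: X
id + lit :: X + X :: X
id + lit :: lit + X :: X
id + lit :: lit + id :: X
id + lit :: lit + id :: X + X
id + lit :: lit + id :: id + X
id + lit :: lit + id :: id + lit

[List [List [List [X [X id] + [X lit]]] :: [X [X lit] + [X id]]] :: [X [X id] + [X lit]]]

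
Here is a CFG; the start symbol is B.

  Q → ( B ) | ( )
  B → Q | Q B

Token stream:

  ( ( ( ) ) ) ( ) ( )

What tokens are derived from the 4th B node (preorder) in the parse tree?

[B [Q ( [B [Q ( [B [Q ( )]] )]] )] [B [Q ( )] [B [Q ( )]]]]

( ) ( )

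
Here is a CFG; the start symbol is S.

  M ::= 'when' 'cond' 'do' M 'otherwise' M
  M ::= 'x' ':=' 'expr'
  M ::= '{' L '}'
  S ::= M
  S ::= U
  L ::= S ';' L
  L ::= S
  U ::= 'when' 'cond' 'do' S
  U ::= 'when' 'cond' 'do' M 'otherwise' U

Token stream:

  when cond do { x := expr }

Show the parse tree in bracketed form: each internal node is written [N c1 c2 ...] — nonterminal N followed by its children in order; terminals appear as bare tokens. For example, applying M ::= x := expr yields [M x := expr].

[S [U when cond do [S [M { [L [S [M x := expr]]] }]]]]

S
U
when cond do S
when cond do M
when cond do { L }
when cond do { S }
when cond do { M }
when cond do { x := expr }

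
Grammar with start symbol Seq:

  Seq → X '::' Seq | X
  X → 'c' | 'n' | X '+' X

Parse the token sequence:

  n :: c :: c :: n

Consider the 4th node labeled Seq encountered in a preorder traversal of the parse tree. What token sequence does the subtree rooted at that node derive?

[Seq [X n] :: [Seq [X c] :: [Seq [X c] :: [Seq [X n]]]]]

n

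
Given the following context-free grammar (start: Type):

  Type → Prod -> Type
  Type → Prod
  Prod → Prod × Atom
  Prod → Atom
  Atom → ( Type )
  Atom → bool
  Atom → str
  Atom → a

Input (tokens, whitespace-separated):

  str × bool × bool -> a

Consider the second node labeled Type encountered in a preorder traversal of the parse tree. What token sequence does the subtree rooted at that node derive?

a

[Type [Prod [Prod [Prod [Atom str]] × [Atom bool]] × [Atom bool]] -> [Type [Prod [Atom a]]]]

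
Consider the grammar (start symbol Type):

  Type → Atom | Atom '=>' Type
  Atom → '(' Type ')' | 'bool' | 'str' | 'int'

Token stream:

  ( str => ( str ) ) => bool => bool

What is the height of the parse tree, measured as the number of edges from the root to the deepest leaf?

7

[Type [Atom ( [Type [Atom str] => [Type [Atom ( [Type [Atom str]] )]]] )] => [Type [Atom bool] => [Type [Atom bool]]]]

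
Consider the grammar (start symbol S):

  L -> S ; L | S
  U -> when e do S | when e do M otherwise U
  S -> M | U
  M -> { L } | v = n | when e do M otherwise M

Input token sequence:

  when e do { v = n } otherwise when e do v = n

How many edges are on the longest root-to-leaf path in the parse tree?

[S [U when e do [M { [L [S [M v = n]]] }] otherwise [U when e do [S [M v = n]]]]]

6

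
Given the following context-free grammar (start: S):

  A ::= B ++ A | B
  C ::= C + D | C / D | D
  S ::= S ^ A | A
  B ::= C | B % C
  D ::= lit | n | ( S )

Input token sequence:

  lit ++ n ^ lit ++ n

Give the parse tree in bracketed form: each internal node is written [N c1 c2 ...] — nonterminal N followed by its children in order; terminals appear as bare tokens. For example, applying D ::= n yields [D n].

S
S ^ A
A ^ A
B ++ A ^ A
C ++ A ^ A
D ++ A ^ A
lit ++ A ^ A
lit ++ B ^ A
lit ++ C ^ A
lit ++ D ^ A
lit ++ n ^ A
lit ++ n ^ B ++ A
lit ++ n ^ C ++ A
lit ++ n ^ D ++ A
lit ++ n ^ lit ++ A
lit ++ n ^ lit ++ B
lit ++ n ^ lit ++ C
lit ++ n ^ lit ++ D
lit ++ n ^ lit ++ n

[S [S [A [B [C [D lit]]] ++ [A [B [C [D n]]]]]] ^ [A [B [C [D lit]]] ++ [A [B [C [D n]]]]]]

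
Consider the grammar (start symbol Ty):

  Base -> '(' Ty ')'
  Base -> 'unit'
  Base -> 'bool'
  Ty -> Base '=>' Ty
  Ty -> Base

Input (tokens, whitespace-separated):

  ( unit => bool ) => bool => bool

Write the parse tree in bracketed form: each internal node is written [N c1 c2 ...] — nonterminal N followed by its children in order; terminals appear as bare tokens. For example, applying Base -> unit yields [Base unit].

[Ty [Base ( [Ty [Base unit] => [Ty [Base bool]]] )] => [Ty [Base bool] => [Ty [Base bool]]]]

Ty
Base => Ty
( Ty ) => Ty
( Base => Ty ) => Ty
( unit => Ty ) => Ty
( unit => Base ) => Ty
( unit => bool ) => Ty
( unit => bool ) => Base => Ty
( unit => bool ) => bool => Ty
( unit => bool ) => bool => Base
( unit => bool ) => bool => bool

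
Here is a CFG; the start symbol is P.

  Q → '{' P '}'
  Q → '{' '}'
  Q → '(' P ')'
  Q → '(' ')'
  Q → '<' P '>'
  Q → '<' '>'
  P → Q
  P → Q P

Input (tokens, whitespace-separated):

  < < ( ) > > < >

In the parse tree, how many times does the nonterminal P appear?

4

[P [Q < [P [Q < [P [Q ( )]] >]] >] [P [Q < >]]]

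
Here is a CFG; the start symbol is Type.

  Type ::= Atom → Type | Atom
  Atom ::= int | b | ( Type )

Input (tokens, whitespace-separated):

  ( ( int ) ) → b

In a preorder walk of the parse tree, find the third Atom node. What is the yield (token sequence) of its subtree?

[Type [Atom ( [Type [Atom ( [Type [Atom int]] )]] )] → [Type [Atom b]]]

int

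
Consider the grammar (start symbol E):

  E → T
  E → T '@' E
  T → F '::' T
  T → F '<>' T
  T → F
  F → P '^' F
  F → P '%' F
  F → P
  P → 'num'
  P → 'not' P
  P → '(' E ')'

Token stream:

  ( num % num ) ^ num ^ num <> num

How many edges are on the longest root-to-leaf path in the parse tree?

[E [T [F [P ( [E [T [F [P num] % [F [P num]]]]] )] ^ [F [P num] ^ [F [P num]]]] <> [T [F [P num]]]]]

9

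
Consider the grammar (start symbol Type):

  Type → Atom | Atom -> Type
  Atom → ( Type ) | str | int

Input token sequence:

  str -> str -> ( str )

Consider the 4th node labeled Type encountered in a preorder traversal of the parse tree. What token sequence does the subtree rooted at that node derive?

str

[Type [Atom str] -> [Type [Atom str] -> [Type [Atom ( [Type [Atom str]] )]]]]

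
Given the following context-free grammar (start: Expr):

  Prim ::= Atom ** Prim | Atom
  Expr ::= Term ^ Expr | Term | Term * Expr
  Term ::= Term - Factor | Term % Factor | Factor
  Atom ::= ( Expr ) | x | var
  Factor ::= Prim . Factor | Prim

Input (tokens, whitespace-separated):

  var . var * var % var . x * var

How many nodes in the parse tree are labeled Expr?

[Expr [Term [Factor [Prim [Atom var]] . [Factor [Prim [Atom var]]]]] * [Expr [Term [Term [Factor [Prim [Atom var]]]] % [Factor [Prim [Atom var]] . [Factor [Prim [Atom x]]]]] * [Expr [Term [Factor [Prim [Atom var]]]]]]]

3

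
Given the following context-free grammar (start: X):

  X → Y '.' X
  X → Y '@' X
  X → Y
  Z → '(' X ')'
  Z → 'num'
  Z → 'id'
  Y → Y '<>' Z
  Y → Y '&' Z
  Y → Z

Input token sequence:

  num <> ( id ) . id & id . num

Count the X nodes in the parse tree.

4

[X [Y [Y [Z num]] <> [Z ( [X [Y [Z id]]] )]] . [X [Y [Y [Z id]] & [Z id]] . [X [Y [Z num]]]]]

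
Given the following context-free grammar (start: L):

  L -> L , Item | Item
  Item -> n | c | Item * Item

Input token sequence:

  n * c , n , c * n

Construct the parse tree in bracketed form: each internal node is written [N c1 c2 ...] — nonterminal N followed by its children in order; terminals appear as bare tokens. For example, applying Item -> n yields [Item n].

[L [L [L [Item [Item n] * [Item c]]] , [Item n]] , [Item [Item c] * [Item n]]]

L
L , Item
L , Item , Item
Item , Item , Item
Item * Item , Item , Item
n * Item , Item , Item
n * c , Item , Item
n * c , n , Item
n * c , n , Item * Item
n * c , n , c * Item
n * c , n , c * n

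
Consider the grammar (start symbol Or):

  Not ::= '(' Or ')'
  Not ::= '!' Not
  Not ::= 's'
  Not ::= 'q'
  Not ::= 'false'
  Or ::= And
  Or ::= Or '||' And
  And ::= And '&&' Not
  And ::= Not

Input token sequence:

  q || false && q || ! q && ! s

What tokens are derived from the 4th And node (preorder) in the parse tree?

[Or [Or [Or [And [Not q]]] || [And [And [Not false]] && [Not q]]] || [And [And [Not ! [Not q]]] && [Not ! [Not s]]]]

! q && ! s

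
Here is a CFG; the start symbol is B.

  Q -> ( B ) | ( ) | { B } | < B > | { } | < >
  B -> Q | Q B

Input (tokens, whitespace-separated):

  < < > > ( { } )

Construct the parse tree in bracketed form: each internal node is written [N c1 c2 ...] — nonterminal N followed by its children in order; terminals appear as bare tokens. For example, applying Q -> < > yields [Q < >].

B
Q B
< B > B
< Q > B
< < > > B
< < > > Q
< < > > ( B )
< < > > ( Q )
< < > > ( { } )

[B [Q < [B [Q < >]] >] [B [Q ( [B [Q { }]] )]]]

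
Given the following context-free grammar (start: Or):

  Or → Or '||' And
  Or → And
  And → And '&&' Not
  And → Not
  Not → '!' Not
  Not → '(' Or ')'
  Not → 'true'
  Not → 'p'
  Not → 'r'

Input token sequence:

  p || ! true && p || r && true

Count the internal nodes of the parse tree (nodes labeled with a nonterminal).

14

[Or [Or [Or [And [Not p]]] || [And [And [Not ! [Not true]]] && [Not p]]] || [And [And [Not r]] && [Not true]]]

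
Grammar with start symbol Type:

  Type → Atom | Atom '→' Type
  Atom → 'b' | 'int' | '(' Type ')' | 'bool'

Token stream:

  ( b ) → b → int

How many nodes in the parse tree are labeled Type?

4

[Type [Atom ( [Type [Atom b]] )] → [Type [Atom b] → [Type [Atom int]]]]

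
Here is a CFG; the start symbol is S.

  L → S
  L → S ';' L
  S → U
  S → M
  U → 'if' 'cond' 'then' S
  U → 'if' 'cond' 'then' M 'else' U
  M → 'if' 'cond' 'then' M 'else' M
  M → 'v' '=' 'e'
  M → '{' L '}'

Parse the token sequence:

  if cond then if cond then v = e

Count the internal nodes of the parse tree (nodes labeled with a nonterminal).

[S [U if cond then [S [U if cond then [S [M v = e]]]]]]

6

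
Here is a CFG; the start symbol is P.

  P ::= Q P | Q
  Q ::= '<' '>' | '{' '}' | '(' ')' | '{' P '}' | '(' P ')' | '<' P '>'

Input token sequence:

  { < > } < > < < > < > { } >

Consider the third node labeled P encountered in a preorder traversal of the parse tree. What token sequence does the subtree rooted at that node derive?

[P [Q { [P [Q < >]] }] [P [Q < >] [P [Q < [P [Q < >] [P [Q < >] [P [Q { }]]]] >]]]]

< > < < > < > { } >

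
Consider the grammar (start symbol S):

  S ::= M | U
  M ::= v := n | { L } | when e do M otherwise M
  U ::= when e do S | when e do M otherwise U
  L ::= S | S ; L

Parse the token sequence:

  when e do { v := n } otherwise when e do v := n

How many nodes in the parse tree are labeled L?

1

[S [U when e do [M { [L [S [M v := n]]] }] otherwise [U when e do [S [M v := n]]]]]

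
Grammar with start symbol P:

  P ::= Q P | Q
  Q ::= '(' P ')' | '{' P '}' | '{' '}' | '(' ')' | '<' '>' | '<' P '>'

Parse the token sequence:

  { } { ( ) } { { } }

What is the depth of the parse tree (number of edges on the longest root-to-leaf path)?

6

[P [Q { }] [P [Q { [P [Q ( )]] }] [P [Q { [P [Q { }]] }]]]]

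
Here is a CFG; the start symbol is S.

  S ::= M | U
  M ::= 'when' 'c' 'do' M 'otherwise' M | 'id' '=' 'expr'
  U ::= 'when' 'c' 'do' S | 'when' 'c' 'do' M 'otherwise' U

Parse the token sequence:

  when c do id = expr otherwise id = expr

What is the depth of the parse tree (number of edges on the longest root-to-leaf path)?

3

[S [M when c do [M id = expr] otherwise [M id = expr]]]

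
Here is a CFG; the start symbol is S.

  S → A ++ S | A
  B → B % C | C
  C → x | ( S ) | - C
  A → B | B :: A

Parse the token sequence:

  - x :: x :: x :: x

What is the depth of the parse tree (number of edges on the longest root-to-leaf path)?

7

[S [A [B [C - [C x]]] :: [A [B [C x]] :: [A [B [C x]] :: [A [B [C x]]]]]]]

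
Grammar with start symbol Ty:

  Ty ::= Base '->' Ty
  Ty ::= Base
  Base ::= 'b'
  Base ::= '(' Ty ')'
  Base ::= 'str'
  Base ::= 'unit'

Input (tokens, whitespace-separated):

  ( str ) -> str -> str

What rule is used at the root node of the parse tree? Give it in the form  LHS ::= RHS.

Ty ::= Base '->' Ty

[Ty [Base ( [Ty [Base str]] )] -> [Ty [Base str] -> [Ty [Base str]]]]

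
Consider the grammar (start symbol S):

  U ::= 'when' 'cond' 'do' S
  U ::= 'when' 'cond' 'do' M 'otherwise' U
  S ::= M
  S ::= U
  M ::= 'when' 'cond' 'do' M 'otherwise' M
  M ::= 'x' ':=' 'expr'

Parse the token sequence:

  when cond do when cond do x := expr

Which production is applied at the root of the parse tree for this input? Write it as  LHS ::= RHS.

[S [U when cond do [S [U when cond do [S [M x := expr]]]]]]

S ::= U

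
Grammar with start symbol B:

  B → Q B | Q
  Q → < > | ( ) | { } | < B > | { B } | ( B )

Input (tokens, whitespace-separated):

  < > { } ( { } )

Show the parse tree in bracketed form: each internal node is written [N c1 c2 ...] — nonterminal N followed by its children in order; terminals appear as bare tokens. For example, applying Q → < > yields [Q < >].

[B [Q < >] [B [Q { }] [B [Q ( [B [Q { }]] )]]]]

B
Q B
< > B
< > Q B
< > { } B
< > { } Q
< > { } ( B )
< > { } ( Q )
< > { } ( { } )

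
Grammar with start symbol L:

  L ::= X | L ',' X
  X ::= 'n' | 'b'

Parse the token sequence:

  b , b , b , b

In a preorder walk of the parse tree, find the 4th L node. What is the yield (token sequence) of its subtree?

b

[L [L [L [L [X b]] , [X b]] , [X b]] , [X b]]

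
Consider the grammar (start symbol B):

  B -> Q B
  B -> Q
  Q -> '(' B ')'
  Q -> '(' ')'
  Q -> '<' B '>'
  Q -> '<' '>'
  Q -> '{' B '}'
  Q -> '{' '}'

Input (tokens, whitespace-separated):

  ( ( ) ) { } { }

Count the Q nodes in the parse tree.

4

[B [Q ( [B [Q ( )]] )] [B [Q { }] [B [Q { }]]]]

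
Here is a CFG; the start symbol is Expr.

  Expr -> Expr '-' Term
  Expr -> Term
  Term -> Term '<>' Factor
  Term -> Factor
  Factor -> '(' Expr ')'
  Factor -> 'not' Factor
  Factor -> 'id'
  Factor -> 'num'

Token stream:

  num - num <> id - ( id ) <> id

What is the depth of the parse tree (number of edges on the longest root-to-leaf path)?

[Expr [Expr [Expr [Term [Factor num]]] - [Term [Term [Factor num]] <> [Factor id]]] - [Term [Term [Factor ( [Expr [Term [Factor id]]] )]] <> [Factor id]]]

7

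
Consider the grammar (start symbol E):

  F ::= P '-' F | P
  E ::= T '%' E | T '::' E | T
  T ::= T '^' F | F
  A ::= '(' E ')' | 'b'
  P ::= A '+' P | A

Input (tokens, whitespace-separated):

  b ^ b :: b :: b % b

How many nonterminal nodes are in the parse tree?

[E [T [T [F [P [A b]]]] ^ [F [P [A b]]]] :: [E [T [F [P [A b]]]] :: [E [T [F [P [A b]]]] % [E [T [F [P [A b]]]]]]]]

24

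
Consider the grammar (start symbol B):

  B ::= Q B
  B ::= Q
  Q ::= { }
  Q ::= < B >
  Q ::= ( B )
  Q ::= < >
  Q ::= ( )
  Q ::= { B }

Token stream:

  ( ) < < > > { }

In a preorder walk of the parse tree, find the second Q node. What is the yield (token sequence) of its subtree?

< < > >

[B [Q ( )] [B [Q < [B [Q < >]] >] [B [Q { }]]]]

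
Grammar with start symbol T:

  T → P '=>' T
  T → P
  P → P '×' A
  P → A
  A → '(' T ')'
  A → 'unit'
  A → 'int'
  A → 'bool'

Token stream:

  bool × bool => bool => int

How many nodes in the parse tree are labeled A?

4

[T [P [P [A bool]] × [A bool]] => [T [P [A bool]] => [T [P [A int]]]]]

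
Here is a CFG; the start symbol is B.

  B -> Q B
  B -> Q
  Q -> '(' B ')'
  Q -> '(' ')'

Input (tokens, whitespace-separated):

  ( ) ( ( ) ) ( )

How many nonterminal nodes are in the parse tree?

8

[B [Q ( )] [B [Q ( [B [Q ( )]] )] [B [Q ( )]]]]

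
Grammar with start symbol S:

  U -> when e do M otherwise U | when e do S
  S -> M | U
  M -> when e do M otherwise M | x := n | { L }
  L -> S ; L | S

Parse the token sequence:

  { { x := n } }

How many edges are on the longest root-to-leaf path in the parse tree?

8

[S [M { [L [S [M { [L [S [M x := n]]] }]]] }]]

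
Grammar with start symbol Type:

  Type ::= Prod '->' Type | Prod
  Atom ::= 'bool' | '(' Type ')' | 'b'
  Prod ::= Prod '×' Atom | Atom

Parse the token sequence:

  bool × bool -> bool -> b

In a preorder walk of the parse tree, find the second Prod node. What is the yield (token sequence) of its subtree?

bool

[Type [Prod [Prod [Atom bool]] × [Atom bool]] -> [Type [Prod [Atom bool]] -> [Type [Prod [Atom b]]]]]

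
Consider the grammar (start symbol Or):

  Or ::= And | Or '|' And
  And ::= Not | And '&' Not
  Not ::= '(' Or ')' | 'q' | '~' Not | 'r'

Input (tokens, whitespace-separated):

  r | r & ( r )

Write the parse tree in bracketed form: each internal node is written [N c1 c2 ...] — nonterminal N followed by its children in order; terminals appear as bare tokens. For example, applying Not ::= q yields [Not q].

[Or [Or [And [Not r]]] | [And [And [Not r]] & [Not ( [Or [And [Not r]]] )]]]

Or
Or | And
And | And
Not | And
r | And
r | And & Not
r | Not & Not
r | r & Not
r | r & ( Or )
r | r & ( And )
r | r & ( Not )
r | r & ( r )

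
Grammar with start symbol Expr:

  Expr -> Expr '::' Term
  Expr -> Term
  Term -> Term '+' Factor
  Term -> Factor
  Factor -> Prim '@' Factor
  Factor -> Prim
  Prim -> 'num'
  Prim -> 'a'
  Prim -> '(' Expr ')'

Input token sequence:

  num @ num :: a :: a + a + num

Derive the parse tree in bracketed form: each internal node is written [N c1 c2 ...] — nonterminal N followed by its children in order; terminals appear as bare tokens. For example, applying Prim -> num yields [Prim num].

Expr
Expr :: Term
Expr :: Term :: Term
Term :: Term :: Term
Factor :: Term :: Term
Prim @ Factor :: Term :: Term
num @ Factor :: Term :: Term
num @ Prim :: Term :: Term
num @ num :: Term :: Term
num @ num :: Factor :: Term
num @ num :: Prim :: Term
num @ num :: a :: Term
num @ num :: a :: Term + Factor
num @ num :: a :: Term + Factor + Factor
num @ num :: a :: Factor + Factor + Factor
num @ num :: a :: Prim + Factor + Factor
num @ num :: a :: a + Factor + Factor
num @ num :: a :: a + Prim + Factor
num @ num :: a :: a + a + Factor
num @ num :: a :: a + a + Prim
num @ num :: a :: a + a + num

[Expr [Expr [Expr [Term [Factor [Prim num] @ [Factor [Prim num]]]]] :: [Term [Factor [Prim a]]]] :: [Term [Term [Term [Factor [Prim a]]] + [Factor [Prim a]]] + [Factor [Prim num]]]]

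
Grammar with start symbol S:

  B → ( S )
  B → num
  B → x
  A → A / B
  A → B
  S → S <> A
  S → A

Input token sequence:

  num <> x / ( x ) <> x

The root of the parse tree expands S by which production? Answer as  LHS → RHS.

[S [S [S [A [B num]]] <> [A [A [B x]] / [B ( [S [A [B x]]] )]]] <> [A [B x]]]

S → S <> A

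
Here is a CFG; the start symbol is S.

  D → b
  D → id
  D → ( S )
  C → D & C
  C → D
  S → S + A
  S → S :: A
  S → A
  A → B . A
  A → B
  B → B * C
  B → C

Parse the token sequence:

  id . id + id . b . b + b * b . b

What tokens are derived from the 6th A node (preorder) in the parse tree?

b * b . b

[S [S [S [A [B [C [D id]]] . [A [B [C [D id]]]]]] + [A [B [C [D id]]] . [A [B [C [D b]]] . [A [B [C [D b]]]]]]] + [A [B [B [C [D b]]] * [C [D b]]] . [A [B [C [D b]]]]]]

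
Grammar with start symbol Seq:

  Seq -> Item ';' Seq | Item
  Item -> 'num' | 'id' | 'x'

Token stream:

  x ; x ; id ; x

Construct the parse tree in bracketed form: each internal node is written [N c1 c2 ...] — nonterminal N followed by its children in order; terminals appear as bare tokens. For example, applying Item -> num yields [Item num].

[Seq [Item x] ; [Seq [Item x] ; [Seq [Item id] ; [Seq [Item x]]]]]

Seq
Item ; Seq
x ; Seq
x ; Item ; Seq
x ; x ; Seq
x ; x ; Item ; Seq
x ; x ; id ; Seq
x ; x ; id ; Item
x ; x ; id ; x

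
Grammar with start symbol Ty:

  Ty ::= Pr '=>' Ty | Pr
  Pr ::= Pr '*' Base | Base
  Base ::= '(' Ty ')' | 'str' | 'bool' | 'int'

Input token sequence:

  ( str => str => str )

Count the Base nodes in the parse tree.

[Ty [Pr [Base ( [Ty [Pr [Base str]] => [Ty [Pr [Base str]] => [Ty [Pr [Base str]]]]] )]]]

4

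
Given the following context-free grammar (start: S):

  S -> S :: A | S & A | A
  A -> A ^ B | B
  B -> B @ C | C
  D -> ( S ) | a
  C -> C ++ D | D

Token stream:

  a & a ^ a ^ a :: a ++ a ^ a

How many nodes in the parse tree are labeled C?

7

[S [S [S [A [B [C [D a]]]]] & [A [A [A [B [C [D a]]]] ^ [B [C [D a]]]] ^ [B [C [D a]]]]] :: [A [A [B [C [C [D a]] ++ [D a]]]] ^ [B [C [D a]]]]]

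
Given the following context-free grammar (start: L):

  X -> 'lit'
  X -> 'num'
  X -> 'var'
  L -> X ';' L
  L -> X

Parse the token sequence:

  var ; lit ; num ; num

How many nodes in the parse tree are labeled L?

4

[L [X var] ; [L [X lit] ; [L [X num] ; [L [X num]]]]]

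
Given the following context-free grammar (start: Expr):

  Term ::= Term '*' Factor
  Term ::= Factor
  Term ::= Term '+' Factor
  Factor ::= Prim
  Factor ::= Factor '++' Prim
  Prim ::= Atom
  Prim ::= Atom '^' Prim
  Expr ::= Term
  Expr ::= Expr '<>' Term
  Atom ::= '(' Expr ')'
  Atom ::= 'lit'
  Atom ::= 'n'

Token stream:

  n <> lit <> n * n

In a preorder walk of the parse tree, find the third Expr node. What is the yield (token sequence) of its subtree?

[Expr [Expr [Expr [Term [Factor [Prim [Atom n]]]]] <> [Term [Factor [Prim [Atom lit]]]]] <> [Term [Term [Factor [Prim [Atom n]]]] * [Factor [Prim [Atom n]]]]]

n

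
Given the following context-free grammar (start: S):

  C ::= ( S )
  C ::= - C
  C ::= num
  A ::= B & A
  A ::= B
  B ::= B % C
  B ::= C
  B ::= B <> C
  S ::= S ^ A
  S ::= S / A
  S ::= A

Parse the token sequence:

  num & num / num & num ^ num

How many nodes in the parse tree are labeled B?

5

[S [S [S [A [B [C num]] & [A [B [C num]]]]] / [A [B [C num]] & [A [B [C num]]]]] ^ [A [B [C num]]]]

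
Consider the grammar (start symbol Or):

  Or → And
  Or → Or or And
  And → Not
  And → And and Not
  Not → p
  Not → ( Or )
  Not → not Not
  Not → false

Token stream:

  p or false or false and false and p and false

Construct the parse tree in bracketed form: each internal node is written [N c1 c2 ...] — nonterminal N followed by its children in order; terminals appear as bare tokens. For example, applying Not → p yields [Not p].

Or
Or or And
Or or And or And
And or And or And
Not or And or And
p or And or And
p or Not or And
p or false or And
p or false or And and Not
p or false or And and Not and Not
p or false or And and Not and Not and Not
p or false or Not and Not and Not and Not
p or false or false and Not and Not and Not
p or false or false and false and Not and Not
p or false or false and false and p and Not
p or false or false and false and p and false

[Or [Or [Or [And [Not p]]] or [And [Not false]]] or [And [And [And [And [Not false]] and [Not false]] and [Not p]] and [Not false]]]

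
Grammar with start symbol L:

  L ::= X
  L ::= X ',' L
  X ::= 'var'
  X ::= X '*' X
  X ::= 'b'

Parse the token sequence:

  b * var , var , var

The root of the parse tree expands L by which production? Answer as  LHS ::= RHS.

L ::= X ',' L

[L [X [X b] * [X var]] , [L [X var] , [L [X var]]]]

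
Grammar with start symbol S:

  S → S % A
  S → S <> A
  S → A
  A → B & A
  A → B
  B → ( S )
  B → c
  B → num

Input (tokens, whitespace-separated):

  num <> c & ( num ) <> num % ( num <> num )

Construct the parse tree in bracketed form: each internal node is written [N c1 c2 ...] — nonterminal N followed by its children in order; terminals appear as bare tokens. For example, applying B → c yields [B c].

[S [S [S [S [A [B num]]] <> [A [B c] & [A [B ( [S [A [B num]]] )]]]] <> [A [B num]]] % [A [B ( [S [S [A [B num]]] <> [A [B num]]] )]]]

S
S % A
S <> A % A
S <> A <> A % A
A <> A <> A % A
B <> A <> A % A
num <> A <> A % A
num <> B & A <> A % A
num <> c & A <> A % A
num <> c & B <> A % A
num <> c & ( S ) <> A % A
num <> c & ( A ) <> A % A
num <> c & ( B ) <> A % A
num <> c & ( num ) <> A % A
num <> c & ( num ) <> B % A
num <> c & ( num ) <> num % A
num <> c & ( num ) <> num % B
num <> c & ( num ) <> num % ( S )
num <> c & ( num ) <> num % ( S <> A )
num <> c & ( num ) <> num % ( A <> A )
num <> c & ( num ) <> num % ( B <> A )
num <> c & ( num ) <> num % ( num <> A )
num <> c & ( num ) <> num % ( num <> B )
num <> c & ( num ) <> num % ( num <> num )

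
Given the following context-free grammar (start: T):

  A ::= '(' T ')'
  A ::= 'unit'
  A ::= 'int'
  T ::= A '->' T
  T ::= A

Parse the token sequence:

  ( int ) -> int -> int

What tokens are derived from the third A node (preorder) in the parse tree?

[T [A ( [T [A int]] )] -> [T [A int] -> [T [A int]]]]

int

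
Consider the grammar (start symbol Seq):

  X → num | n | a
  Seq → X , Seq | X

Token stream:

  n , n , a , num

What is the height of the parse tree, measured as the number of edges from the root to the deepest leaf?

5

[Seq [X n] , [Seq [X n] , [Seq [X a] , [Seq [X num]]]]]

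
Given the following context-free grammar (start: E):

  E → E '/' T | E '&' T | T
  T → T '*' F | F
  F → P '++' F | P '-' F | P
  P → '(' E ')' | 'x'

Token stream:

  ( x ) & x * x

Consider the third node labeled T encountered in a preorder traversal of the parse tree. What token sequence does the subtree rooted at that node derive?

[E [E [T [F [P ( [E [T [F [P x]]]] )]]]] & [T [T [F [P x]]] * [F [P x]]]]

x * x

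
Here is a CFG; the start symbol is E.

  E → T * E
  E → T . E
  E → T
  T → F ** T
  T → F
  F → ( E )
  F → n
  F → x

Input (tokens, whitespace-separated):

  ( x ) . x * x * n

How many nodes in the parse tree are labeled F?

5

[E [T [F ( [E [T [F x]]] )]] . [E [T [F x]] * [E [T [F x]] * [E [T [F n]]]]]]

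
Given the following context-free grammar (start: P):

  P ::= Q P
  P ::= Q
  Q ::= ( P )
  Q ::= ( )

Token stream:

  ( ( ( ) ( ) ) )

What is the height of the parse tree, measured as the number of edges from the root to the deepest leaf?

[P [Q ( [P [Q ( [P [Q ( )] [P [Q ( )]]] )]] )]]

7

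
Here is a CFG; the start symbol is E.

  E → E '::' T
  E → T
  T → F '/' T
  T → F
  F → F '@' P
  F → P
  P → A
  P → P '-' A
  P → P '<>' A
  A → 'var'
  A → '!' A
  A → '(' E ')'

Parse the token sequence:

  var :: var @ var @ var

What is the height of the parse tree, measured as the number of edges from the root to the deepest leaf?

[E [E [T [F [P [A var]]]]] :: [T [F [F [F [P [A var]]] @ [P [A var]]] @ [P [A var]]]]]

7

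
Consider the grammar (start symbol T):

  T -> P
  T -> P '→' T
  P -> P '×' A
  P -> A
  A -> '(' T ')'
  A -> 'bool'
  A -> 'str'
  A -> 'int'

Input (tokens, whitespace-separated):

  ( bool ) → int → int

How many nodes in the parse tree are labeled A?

[T [P [A ( [T [P [A bool]]] )]] → [T [P [A int]] → [T [P [A int]]]]]

4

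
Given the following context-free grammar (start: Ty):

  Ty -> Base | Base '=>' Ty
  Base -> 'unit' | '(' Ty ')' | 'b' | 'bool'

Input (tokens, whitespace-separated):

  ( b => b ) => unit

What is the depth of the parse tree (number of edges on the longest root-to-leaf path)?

[Ty [Base ( [Ty [Base b] => [Ty [Base b]]] )] => [Ty [Base unit]]]

5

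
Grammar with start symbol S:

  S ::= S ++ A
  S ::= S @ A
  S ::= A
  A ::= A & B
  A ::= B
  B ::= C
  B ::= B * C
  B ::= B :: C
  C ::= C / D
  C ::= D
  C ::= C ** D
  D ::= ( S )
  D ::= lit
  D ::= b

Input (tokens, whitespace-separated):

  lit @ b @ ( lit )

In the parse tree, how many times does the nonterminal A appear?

[S [S [S [A [B [C [D lit]]]]] @ [A [B [C [D b]]]]] @ [A [B [C [D ( [S [A [B [C [D lit]]]]] )]]]]]

4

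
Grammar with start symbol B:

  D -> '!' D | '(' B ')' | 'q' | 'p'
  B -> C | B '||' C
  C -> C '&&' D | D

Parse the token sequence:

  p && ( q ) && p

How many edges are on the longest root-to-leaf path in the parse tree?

[B [C [C [C [D p]] && [D ( [B [C [D q]]] )]] && [D p]]]

7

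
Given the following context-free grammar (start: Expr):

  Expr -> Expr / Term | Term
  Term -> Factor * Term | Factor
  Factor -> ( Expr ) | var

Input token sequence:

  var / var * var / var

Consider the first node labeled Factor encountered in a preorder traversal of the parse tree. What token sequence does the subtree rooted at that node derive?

var

[Expr [Expr [Expr [Term [Factor var]]] / [Term [Factor var] * [Term [Factor var]]]] / [Term [Factor var]]]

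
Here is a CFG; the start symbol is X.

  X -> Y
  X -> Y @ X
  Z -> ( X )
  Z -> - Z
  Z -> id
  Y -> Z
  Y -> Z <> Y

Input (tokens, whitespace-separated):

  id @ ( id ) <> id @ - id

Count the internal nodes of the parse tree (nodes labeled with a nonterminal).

[X [Y [Z id]] @ [X [Y [Z ( [X [Y [Z id]]] )] <> [Y [Z id]]] @ [X [Y [Z - [Z id]]]]]]

15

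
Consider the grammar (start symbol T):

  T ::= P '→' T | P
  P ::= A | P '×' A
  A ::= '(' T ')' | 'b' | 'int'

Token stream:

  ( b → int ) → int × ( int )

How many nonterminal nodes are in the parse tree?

17

[T [P [A ( [T [P [A b]] → [T [P [A int]]]] )]] → [T [P [P [A int]] × [A ( [T [P [A int]]] )]]]]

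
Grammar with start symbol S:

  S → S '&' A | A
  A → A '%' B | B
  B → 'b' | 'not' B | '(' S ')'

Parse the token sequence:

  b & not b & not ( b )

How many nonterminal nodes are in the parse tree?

14

[S [S [S [A [B b]]] & [A [B not [B b]]]] & [A [B not [B ( [S [A [B b]]] )]]]]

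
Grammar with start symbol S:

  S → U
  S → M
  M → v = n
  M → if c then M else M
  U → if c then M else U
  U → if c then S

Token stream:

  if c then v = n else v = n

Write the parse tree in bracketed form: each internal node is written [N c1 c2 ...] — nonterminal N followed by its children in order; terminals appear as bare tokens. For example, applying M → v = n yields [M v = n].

[S [M if c then [M v = n] else [M v = n]]]

S
M
if c then M else M
if c then v = n else M
if c then v = n else v = n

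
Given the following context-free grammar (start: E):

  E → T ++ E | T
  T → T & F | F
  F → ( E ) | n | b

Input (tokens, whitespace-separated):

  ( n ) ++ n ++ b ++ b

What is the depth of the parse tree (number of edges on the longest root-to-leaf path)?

6

[E [T [F ( [E [T [F n]]] )]] ++ [E [T [F n]] ++ [E [T [F b]] ++ [E [T [F b]]]]]]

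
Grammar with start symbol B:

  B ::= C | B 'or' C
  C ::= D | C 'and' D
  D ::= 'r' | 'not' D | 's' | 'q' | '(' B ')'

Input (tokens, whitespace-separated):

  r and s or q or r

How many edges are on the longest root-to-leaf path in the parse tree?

[B [B [B [C [C [D r]] and [D s]]] or [C [D q]]] or [C [D r]]]

6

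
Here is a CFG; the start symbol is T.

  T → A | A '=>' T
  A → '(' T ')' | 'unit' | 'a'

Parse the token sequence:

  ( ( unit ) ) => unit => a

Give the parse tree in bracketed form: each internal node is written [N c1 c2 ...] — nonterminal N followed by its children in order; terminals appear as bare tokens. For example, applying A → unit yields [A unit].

T
A => T
( T ) => T
( A ) => T
( ( T ) ) => T
( ( A ) ) => T
( ( unit ) ) => T
( ( unit ) ) => A => T
( ( unit ) ) => unit => T
( ( unit ) ) => unit => A
( ( unit ) ) => unit => a

[T [A ( [T [A ( [T [A unit]] )]] )] => [T [A unit] => [T [A a]]]]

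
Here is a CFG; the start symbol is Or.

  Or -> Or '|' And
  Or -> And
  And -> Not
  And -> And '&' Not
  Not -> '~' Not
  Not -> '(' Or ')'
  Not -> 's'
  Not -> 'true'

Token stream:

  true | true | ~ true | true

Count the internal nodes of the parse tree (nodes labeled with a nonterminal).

13

[Or [Or [Or [Or [And [Not true]]] | [And [Not true]]] | [And [Not ~ [Not true]]]] | [And [Not true]]]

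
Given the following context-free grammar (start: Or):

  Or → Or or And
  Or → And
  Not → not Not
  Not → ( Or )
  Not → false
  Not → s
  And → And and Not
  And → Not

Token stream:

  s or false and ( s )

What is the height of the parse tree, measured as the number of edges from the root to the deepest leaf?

[Or [Or [And [Not s]]] or [And [And [Not false]] and [Not ( [Or [And [Not s]]] )]]]

6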